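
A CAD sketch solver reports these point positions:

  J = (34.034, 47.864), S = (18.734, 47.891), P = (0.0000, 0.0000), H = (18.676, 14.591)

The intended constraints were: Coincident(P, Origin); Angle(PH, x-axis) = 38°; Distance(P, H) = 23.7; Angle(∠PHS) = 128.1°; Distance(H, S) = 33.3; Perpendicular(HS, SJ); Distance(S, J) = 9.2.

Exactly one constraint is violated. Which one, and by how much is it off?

Distance(S, J) = 9.2 — off by 6.10.

P = (0.00, 0.00) ✓; PH at 38.00° ✓; |PH| = 23.70 ✓; ∠PHS = 128.1° ✓; |HS| = 33.30 ✓; ∠(HS, SJ) = 90.00° ✓; |SJ| = 15.30 ✗.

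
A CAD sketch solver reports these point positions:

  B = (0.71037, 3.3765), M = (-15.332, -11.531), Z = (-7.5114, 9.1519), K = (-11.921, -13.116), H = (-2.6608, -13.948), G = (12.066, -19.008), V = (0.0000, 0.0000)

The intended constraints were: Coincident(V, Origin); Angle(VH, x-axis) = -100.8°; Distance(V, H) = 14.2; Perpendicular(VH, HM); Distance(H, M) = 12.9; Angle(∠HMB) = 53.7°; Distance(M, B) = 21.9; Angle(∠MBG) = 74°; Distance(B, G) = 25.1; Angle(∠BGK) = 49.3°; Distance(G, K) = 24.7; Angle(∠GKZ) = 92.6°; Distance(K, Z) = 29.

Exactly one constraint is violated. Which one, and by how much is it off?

Distance(K, Z) = 29 — off by 6.30.

V = (0.00, 0.00) ✓; VH at -100.8° ✓; |VH| = 14.20 ✓; ∠(VH, HM) = 90.00° ✓; |HM| = 12.90 ✓; ∠HMB = 53.70° ✓; |MB| = 21.90 ✓; ∠MBG = 74.00° ✓; |BG| = 25.10 ✓; ∠BGK = 49.30° ✓; |GK| = 24.70 ✓; ∠GKZ = 92.60° ✓; |KZ| = 22.70 ✗.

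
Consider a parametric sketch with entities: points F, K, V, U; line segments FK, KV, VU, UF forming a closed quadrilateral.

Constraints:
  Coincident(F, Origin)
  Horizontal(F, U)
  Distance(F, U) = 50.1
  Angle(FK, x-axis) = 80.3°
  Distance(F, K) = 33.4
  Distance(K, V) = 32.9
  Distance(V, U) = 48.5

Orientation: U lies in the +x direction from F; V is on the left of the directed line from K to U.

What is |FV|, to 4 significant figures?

58.46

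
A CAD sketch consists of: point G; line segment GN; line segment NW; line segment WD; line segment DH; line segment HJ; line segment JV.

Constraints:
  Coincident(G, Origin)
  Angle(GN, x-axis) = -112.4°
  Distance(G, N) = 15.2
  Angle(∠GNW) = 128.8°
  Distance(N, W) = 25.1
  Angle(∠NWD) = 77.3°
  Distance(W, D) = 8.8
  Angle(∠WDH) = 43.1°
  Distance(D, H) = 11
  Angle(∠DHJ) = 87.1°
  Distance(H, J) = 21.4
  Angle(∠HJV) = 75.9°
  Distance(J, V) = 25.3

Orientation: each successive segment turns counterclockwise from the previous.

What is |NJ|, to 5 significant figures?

38.138

G is at the origin; GN runs at -112.4° with length 15.2, so N = (-5.7923, -14.053). ∠GNW = 128.8° gives NW at -61.200° from the x-axis; with |NW| = 25.1, W = (6.2997, -36.048). ∠NWD = 77.3° gives WD at 41.500° from the x-axis; with |WD| = 8.8, D = (12.891, -30.217). ∠WDH = 43.1° gives DH at 178.40° from the x-axis; with |DH| = 11.0, H = (1.8948, -29.910). ∠DHJ = 87.1° gives HJ at -88.700° from the x-axis; with |HJ| = 21.4, J = (2.3804, -51.305). Then |NJ| = |J − N| = 38.138.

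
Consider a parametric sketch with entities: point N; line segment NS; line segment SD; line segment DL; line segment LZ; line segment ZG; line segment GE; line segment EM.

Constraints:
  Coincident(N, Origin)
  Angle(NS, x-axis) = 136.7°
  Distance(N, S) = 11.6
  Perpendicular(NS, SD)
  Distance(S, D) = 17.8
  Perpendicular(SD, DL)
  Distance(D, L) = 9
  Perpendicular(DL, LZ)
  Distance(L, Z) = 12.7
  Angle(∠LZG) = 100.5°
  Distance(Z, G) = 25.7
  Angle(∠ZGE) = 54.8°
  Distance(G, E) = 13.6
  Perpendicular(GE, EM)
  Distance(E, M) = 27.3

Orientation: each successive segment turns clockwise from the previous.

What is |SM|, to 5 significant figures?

14.281

N is at the origin; NS runs at 136.7° with length 11.6, so S = (-8.4422, 7.9555). NS ⟂ SD, so SD runs at 46.700°; with |SD| = 17.8, D = (3.7654, 20.910). SD ⟂ DL, so DL runs at -43.300°; with |DL| = 9.0, L = (10.315, 14.737). DL is perpendicular to LZ, so LZ runs at -133.30°; with |LZ| = 12.7, Z = (1.6055, 5.4948). ∠LZG = 100.5° gives ZG at 147.20° from the x-axis; with |ZG| = 25.7, G = (-19.997, 19.417). ∠ZGE = 54.8° gives GE at 22.000° from the x-axis; with |GE| = 13.6, E = (-7.3874, 24.511). GE is perpendicular to EM, so EM runs at -68.000°; with |EM| = 27.3, M = (2.8394, -0.80080). Then |SM| = |M − S| = 14.281.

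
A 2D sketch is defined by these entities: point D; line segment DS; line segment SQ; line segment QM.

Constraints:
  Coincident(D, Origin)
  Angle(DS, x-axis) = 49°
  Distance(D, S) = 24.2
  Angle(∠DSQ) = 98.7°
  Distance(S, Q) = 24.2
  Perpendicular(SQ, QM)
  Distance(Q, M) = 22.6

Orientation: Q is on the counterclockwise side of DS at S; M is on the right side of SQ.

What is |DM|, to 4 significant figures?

54.23

D is at the origin; DS runs at 49.0° with length 24.2, so S = 24.2·(cos 49.0°, sin 49.0°) = (15.88, 18.26). ∠DSQ = 98.7°, so SQ runs at 49.0° + (180° − 98.7°) = 130.3° from the x-axis; with |SQ| = 24.2, Q = S + 24.2·(cos 130.3°, sin 130.3°) = (0.2243, 36.72). SQ ⟂ QM; with |QM| = 22.6 on the right of SQ, M = Q + 22.6·(0.7627, 0.6468) = (17.46, 51.34). Then |DM| = |M − D| = 54.23.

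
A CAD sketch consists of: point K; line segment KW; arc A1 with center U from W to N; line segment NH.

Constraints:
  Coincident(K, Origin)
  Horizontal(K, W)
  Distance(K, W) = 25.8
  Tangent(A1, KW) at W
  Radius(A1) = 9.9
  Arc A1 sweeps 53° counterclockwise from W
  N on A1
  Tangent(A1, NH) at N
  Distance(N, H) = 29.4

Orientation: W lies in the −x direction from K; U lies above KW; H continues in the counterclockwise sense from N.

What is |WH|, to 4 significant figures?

37.51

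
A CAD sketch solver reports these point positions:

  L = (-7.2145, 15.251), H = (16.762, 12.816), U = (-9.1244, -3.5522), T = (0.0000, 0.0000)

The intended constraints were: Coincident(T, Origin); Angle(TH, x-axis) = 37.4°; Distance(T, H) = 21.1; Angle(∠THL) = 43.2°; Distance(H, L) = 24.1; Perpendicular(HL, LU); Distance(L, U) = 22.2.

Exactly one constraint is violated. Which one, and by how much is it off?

Distance(L, U) = 22.2 — off by 3.30.

T = (0.00, 0.00) ✓; TH at 37.40° ✓; |TH| = 21.10 ✓; ∠THL = 43.20° ✓; |HL| = 24.10 ✓; ∠(HL, LU) = 90.00° ✓; |LU| = 18.90 ✗.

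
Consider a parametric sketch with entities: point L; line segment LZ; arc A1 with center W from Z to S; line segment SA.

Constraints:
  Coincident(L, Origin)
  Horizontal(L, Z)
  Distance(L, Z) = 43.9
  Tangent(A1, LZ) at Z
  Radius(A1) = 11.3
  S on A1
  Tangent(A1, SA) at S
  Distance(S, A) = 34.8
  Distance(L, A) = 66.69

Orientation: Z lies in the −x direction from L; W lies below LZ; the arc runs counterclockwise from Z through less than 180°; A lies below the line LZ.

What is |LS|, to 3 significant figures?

56.6

Checks: ∠(WZ, ZL) = 90.00° ✓; |WZ| = 11.30 ✓; |WS| = 11.30 ✓; ∠(WS, SA) = 90.00° ✓; |SA| = 34.80 ✓; |LA| = 66.69 ✓.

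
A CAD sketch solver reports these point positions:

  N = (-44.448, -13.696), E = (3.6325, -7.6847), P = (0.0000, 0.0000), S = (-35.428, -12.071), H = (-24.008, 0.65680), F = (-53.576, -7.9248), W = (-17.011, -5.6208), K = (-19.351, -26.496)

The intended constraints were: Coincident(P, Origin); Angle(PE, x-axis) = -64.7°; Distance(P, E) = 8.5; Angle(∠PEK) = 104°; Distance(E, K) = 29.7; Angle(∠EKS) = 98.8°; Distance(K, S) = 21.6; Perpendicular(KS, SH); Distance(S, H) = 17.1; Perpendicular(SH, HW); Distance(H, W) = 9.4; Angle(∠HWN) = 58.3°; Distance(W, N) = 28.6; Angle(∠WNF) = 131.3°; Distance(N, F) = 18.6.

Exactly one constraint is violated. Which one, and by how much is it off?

Distance(N, F) = 18.6 — off by 7.80.

P = (0.00, 0.00) ✓; PE at -64.70° ✓; |PE| = 8.500 ✓; ∠PEK = 104.0° ✓; |EK| = 29.70 ✓; ∠EKS = 98.80° ✓; |KS| = 21.60 ✓; ∠(KS, SH) = 90.00° ✓; |SH| = 17.10 ✓; ∠(SH, HW) = 90.00° ✓; |HW| = 9.400 ✓; ∠HWN = 58.30° ✓; |WN| = 28.60 ✓; ∠WNF = 131.3° ✓; |NF| = 10.80 ✗.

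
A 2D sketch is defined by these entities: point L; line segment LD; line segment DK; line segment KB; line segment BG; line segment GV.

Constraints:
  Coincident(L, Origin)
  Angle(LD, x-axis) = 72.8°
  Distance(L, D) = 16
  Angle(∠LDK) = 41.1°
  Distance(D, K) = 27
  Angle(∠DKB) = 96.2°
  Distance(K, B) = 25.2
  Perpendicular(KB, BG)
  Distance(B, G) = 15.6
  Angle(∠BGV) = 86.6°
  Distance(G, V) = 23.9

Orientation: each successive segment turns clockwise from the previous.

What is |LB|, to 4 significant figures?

22.88

L is at the origin; LD runs at 72.8° with length 16.0, so D = (4.731, 15.28). ∠LDK = 41.1° gives DK at -66.10° from the x-axis; with |DK| = 27.0, K = (15.67, -9.400). ∠DKB = 96.2° gives KB at -149.9° from the x-axis; with |KB| = 25.2, B = (-6.132, -22.04). Then |LB| = |B − L| = 22.88.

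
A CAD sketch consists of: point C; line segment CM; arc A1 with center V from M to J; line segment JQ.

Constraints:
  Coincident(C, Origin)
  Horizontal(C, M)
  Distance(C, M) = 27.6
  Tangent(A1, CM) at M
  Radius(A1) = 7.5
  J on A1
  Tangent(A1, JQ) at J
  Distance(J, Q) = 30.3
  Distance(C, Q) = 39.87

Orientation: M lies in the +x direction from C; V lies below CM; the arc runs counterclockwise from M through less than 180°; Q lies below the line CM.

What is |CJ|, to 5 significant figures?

21.185

C is at the origin; CM is horizontal with |CM| = 27.6 and M on the +x side, so M = (27.600, 0.0000). A1 meets CM tangentially, so VM is at right angles to CM, so V = M + (0, -7.5) = (27.600, -7.5000). Since VJ ⟂ JQ (tangency), |VQ| = √(7.5² + 30.3²) = 31.214 regardless of where J sits on A1. So Q lies on both circle(C, 39.87) and circle(V, 31.214); the below-CM intersection is Q = (16.047, -36.498). J is the foot of the tangent from Q: J = (20.170, -6.4796).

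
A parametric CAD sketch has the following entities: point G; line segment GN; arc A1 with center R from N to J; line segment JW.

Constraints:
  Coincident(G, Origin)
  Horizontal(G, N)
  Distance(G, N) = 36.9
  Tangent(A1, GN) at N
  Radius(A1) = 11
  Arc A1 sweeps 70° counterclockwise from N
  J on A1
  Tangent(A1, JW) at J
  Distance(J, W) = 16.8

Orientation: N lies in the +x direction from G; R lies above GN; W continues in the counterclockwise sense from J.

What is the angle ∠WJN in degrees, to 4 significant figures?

145.0°

G is at the origin; GN is horizontal with |GN| = 36.9 and N on the +x side, so N = (36.90, 0.000). Since A1 is tangent to GN there, RN ⟂ GN, so R = N + (0, 11) = (36.90, 11.00). On A1, N sits at bearing -90° from R; a 70° counterclockwise sweep puts J at bearing -20°, so J = R + 11.0·(cos -20°, sin -20°) = (47.24, 7.238). A1 meets JW tangentially, so RJ is at right angles to JW, so JW runs along (−sin -20°, cos -20°); with |JW| = 16.8, W = (52.98, 23.02). Then cos ∠WJN = JW·JN / (|JW||JN|), giving 145.0°.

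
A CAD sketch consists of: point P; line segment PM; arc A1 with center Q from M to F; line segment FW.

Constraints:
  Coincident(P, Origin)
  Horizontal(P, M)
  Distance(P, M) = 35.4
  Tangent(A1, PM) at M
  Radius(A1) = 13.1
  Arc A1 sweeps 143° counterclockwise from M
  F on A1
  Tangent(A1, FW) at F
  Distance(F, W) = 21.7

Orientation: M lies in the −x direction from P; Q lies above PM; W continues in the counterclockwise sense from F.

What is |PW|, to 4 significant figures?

57.90

P is at the origin; PM is horizontal with |PM| = 35.4 and M on the −x side, so M = (-35.40, 0.000). Tangency of A1 to PM means the radius QM is perpendicular to PM, so Q = M + (0, 13.1) = (-35.40, 13.10). On A1, M sits at bearing -90° from Q; a 143° counterclockwise sweep puts F at bearing 53°, so F = Q + 13.1·(cos 53°, sin 53°) = (-27.52, 23.56). Tangency of A1 to FW means the radius QF is perpendicular to FW, so FW runs along (−sin 53°, cos 53°); with |FW| = 21.7, W = (-44.85, 36.62). Then |PW| = |W − P| = 57.90.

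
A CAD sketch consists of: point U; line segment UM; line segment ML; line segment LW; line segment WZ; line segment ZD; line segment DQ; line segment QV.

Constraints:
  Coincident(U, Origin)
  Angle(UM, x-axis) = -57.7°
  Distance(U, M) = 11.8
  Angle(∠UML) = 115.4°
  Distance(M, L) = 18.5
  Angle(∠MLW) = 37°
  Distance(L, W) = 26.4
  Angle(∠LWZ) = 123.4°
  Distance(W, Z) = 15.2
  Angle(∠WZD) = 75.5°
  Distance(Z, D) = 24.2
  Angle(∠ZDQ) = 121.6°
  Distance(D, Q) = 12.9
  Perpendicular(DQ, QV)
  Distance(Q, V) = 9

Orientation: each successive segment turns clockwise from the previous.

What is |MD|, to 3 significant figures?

9.83

U is at the origin; UM runs at -57.7° with length 11.8, so M = (6.31, -9.97). ∠UML = 115.4° gives ML at -122° from the x-axis; with |ML| = 18.5, L = (-3.58, -25.6). ∠MLW = 37.0° gives LW at 94.7° from the x-axis; with |LW| = 26.4, W = (-5.74, 0.700). ∠LWZ = 123.4° gives WZ at 38.1° from the x-axis; with |WZ| = 15.2, Z = (6.22, 10.1). ∠WZD = 75.5° gives ZD at -66.4° from the x-axis; with |ZD| = 24.2, D = (15.9, -12.1). Then |MD| = |D − M| = 9.83.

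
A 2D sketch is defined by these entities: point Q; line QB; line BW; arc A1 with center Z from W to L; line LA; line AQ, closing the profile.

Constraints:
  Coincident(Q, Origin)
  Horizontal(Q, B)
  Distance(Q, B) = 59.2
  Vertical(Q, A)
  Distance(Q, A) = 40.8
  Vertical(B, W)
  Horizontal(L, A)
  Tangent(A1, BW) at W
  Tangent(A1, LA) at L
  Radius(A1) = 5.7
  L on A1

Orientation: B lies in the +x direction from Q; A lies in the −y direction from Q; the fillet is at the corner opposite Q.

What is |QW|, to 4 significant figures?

68.82

Q is at the origin; Q and B share the same y with |QB| = 59.2 and B on the +x side, so B = (59.20, 0.000). QA is vertical with |QA| = 40.8 and A on the −y side, so A = (0.000, -40.80). The virtual corner opposite Q is at (59.20, -40.80). Tangency of A1 to BW means the radius ZW is perpendicular to BW and the tangent condition forces ZL to be normal to LA, with radius 5.7, so the center Z sits 5.7 in from both sides at Z = (53.50, -35.10). That places the tangent points at W = (59.20, -35.10) on BW and L = (53.50, -40.80) on LA. Then |QW| = |W − Q| = 68.82.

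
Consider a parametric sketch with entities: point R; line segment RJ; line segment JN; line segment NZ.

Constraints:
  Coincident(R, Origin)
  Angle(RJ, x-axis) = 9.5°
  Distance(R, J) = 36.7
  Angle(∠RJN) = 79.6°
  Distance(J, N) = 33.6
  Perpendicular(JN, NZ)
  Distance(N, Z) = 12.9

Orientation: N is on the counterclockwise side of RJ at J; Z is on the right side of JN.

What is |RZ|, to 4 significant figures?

55.93

∠RJN = 79.6°, so JN runs at 9.5° + (180° − 79.6°) = 109.9° from the x-axis; with |JN| = 33.6, N = J + 33.6·(cos 109.9°, sin 109.9°) = (24.76, 37.65). The perpendicularity gives NZ at right angles to JN; with |NZ| = 12.9 on the right of JN, Z = N + 12.9·(0.9403, 0.3404) = (36.89, 42.04). Then |RZ| = |Z − R| = 55.93.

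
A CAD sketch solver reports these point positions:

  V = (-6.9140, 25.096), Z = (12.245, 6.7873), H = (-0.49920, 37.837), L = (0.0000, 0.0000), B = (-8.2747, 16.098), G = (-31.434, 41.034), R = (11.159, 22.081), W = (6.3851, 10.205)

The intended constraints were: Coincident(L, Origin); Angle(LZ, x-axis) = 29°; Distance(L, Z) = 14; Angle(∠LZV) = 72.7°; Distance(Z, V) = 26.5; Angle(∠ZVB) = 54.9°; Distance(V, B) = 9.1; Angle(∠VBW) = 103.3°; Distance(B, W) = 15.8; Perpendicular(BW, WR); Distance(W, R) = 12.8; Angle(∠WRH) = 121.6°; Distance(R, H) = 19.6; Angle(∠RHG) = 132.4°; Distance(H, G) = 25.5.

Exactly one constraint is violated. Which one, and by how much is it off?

Distance(H, G) = 25.5 — off by 5.60.

L = (0.00, 0.00) ✓; LZ at 29.00° ✓; |LZ| = 14.00 ✓; ∠LZV = 72.70° ✓; |ZV| = 26.50 ✓; ∠ZVB = 54.90° ✓; |VB| = 9.100 ✓; ∠VBW = 103.3° ✓; |BW| = 15.80 ✓; ∠(BW, WR) = 90.00° ✓; |WR| = 12.80 ✓; ∠WRH = 121.6° ✓; |RH| = 19.60 ✓; ∠RHG = 132.4° ✓; |HG| = 31.10 ✗.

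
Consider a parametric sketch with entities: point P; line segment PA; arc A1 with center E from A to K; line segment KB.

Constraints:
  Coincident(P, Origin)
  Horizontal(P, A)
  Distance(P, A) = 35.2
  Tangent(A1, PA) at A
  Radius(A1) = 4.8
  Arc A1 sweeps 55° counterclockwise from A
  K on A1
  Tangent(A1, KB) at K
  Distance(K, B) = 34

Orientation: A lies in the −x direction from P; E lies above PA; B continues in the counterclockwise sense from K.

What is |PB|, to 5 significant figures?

32.130

On A1, A sits at bearing -90° from E; a 55° counterclockwise sweep puts K at bearing -35°, so K = E + 4.8·(cos -35°, sin -35°) = (-31.268, 2.0468). Since A1 is tangent to KB there, EK ⟂ KB, so KB runs along (−sin -35°, cos -35°); with |KB| = 34.0, B = (-11.766, 29.898). Then |PB| = |B − P| = 32.130.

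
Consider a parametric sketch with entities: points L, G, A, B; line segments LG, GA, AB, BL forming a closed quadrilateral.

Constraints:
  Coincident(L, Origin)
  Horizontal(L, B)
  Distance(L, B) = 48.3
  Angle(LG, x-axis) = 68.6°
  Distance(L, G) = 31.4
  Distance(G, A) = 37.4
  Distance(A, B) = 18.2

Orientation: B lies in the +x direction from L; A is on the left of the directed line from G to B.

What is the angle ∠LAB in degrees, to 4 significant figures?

72.47°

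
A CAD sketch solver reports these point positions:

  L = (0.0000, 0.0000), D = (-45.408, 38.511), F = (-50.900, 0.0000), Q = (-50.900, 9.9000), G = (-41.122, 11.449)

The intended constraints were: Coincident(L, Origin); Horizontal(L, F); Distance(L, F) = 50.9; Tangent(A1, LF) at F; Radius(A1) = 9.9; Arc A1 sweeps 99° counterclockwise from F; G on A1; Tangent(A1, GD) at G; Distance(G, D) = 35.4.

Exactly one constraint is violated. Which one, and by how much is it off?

Distance(G, D) = 35.4 — off by 8.00.

L = (0.00, 0.00) ✓; L.y = 0.00, F.y = 0.00 ✓; |LF| = 50.90 ✓; ∠(QF, FL) = 90.00° ✓; |QF| = 9.900 ✓; bearing(Q→G) − bearing(Q→F) = 99.00° ✓; |QG| = 9.900 ✓; ∠(QG, GD) = 90.00° ✓; |GD| = 27.40 ✗.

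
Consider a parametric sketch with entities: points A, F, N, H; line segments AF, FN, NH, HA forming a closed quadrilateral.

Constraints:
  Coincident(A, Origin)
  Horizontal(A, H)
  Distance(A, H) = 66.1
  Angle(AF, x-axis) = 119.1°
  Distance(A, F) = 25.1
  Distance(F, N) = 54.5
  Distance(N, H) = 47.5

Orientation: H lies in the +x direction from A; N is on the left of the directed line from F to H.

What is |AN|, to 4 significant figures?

55.69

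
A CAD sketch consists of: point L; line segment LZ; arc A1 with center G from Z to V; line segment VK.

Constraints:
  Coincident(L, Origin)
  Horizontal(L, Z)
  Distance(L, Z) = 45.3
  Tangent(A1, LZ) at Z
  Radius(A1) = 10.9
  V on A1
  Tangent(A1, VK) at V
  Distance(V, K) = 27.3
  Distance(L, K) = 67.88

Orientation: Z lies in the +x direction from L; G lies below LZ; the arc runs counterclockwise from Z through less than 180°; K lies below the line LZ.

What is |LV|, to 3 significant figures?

41.6

L is at the origin; LZ is horizontal with |LZ| = 45.3 and Z on the +x side, so Z = (45.3, 0.00). The tangent condition forces GZ to be normal to LZ, so G = Z + (0, -10.9) = (45.3, -10.9). Since GV ⟂ VK (tangency), |GK| = √(10.9² + 27.3²) = 29.4 regardless of where V sits on A1. So K lies on both circle(L, 67.88) and circle(G, 29.4); the below-LZ intersection is K = (56.1, -38.2). V is the foot of the tangent from K: V = (37.4, -18.4).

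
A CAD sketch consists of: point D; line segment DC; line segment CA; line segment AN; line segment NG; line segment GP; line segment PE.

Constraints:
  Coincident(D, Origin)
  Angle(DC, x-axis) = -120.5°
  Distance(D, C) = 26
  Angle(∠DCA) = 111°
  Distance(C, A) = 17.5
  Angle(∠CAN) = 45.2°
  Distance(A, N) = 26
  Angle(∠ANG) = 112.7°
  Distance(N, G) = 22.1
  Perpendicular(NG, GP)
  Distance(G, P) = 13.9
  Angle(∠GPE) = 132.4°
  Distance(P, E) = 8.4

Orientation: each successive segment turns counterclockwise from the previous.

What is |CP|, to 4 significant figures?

16.30

D is at the origin; DC runs at -120.5° with length 26.0, so C = (-13.20, -22.40). ∠DCA = 111.0° gives CA at -51.50° from the x-axis; with |CA| = 17.5, A = (-2.302, -36.10). ∠CAN = 45.2° gives AN at 83.30° from the x-axis; with |AN| = 26.0, N = (0.7314, -10.28). ∠ANG = 112.7° gives NG at 150.6° from the x-axis; with |NG| = 22.1, G = (-18.52, 0.5734). NG is perpendicular to GP, so GP runs at -119.4°; with |GP| = 13.9, P = (-25.35, -11.54). Then |CP| = |P − C| = 16.30.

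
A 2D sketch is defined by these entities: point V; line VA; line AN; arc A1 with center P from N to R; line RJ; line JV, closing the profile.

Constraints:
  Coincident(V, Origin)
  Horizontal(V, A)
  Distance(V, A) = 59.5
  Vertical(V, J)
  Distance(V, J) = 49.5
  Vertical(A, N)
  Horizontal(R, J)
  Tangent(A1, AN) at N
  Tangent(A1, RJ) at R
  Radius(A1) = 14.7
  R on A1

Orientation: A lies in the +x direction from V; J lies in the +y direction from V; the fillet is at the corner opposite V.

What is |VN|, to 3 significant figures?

68.9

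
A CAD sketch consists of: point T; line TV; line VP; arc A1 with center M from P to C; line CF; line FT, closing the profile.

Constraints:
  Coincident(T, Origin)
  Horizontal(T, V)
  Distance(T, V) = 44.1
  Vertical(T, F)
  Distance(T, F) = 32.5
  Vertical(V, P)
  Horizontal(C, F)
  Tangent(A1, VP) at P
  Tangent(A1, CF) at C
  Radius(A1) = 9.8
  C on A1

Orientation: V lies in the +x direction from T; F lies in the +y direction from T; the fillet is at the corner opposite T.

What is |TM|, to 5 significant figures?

41.131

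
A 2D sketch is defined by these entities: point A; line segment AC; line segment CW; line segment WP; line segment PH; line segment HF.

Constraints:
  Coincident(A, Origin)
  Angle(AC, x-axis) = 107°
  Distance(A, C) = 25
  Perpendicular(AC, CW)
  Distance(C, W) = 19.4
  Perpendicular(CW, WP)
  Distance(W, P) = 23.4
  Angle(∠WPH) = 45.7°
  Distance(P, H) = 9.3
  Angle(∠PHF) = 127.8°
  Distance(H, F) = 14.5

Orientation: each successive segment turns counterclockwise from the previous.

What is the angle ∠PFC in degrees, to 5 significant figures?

113.34°

A is at the origin; AC runs at 107.0° with length 25.0, so C = (-7.3093, 23.908). AC ⟂ CW, so CW runs at -163.00°; with |CW| = 19.4, W = (-25.862, 18.236). CW ⟂ WP, so WP runs at -73.000°; with |WP| = 23.4, P = (-19.020, -4.1419). ∠WPH = 45.7° gives PH at 61.300° from the x-axis; with |PH| = 9.3, H = (-14.554, 4.0155). ∠PHF = 127.8° gives HF at 113.50° from the x-axis; with |HF| = 14.5, F = (-20.336, 17.313). Then cos ∠PFC = FP·FC / (|FP||FC|), giving 113.34°.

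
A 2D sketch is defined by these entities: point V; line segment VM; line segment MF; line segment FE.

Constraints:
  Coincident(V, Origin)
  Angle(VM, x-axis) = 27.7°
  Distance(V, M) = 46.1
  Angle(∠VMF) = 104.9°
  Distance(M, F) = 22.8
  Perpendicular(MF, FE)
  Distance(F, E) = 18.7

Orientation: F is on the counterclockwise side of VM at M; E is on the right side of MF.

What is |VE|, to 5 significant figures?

72.121

V is at the origin; VM runs at 27.7° with length 46.1, so M = 46.1·(cos 27.7°, sin 27.7°) = (40.817, 21.429). ∠VMF = 104.9°, so MF runs at 27.7° + (180° − 104.9°) = 102.80° from the x-axis; with |MF| = 22.8, F = M + 22.8·(cos 102.80°, sin 102.80°) = (35.765, 43.663). MF is perpendicular to FE; with |FE| = 18.7 on the right of MF, E = F + 18.7·(0.97515, 0.22155) = (54.001, 47.806). Then |VE| = |E − V| = 72.121.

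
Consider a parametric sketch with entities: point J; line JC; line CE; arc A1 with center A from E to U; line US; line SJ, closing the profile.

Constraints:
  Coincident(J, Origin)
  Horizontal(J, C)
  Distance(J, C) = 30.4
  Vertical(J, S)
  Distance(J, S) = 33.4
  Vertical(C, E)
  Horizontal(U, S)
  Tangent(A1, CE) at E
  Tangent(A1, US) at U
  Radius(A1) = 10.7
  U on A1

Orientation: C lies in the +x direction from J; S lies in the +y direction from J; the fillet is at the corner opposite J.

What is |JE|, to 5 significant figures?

37.940

The virtual corner opposite J is at (30.400, 33.400). A1 meets CE tangentially, so AE is at right angles to CE and A1 meets US tangentially, so AU is at right angles to US, with radius 10.7, so the center A sits 10.7 in from both sides at A = (19.700, 22.700). That places the tangent points at E = (30.400, 22.700) on CE and U = (19.700, 33.400) on US. Then |JE| = |E − J| = 37.940.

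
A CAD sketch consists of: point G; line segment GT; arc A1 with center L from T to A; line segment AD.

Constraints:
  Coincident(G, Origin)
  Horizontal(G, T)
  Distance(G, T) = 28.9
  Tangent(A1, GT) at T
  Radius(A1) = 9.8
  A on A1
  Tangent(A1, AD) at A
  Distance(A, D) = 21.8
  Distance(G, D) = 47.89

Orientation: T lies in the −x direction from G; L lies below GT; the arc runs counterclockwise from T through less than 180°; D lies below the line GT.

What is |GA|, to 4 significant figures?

40.23

Checks: |GT| = 28.90 ✓; ∠(LT, TG) = 90.00° ✓; |LT| = 9.800 ✓; |LA| = 9.800 ✓; ∠(LA, AD) = 90.00° ✓; |AD| = 21.80 ✓; |GD| = 47.89 ✓.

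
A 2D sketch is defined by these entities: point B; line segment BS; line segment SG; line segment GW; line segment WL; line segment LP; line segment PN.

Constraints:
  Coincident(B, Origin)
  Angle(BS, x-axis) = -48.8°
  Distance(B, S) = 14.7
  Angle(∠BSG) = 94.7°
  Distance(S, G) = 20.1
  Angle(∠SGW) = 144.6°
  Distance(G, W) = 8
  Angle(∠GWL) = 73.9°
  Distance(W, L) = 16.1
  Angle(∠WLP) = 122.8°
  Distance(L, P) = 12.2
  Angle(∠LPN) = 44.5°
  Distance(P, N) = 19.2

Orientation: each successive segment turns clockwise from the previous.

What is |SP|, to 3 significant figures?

11.0

B is at the origin; BS runs at -48.8° with length 14.7, so S = (9.68, -11.1). ∠BSG = 94.7° gives SG at -134° from the x-axis; with |SG| = 20.1, G = (-4.31, -25.5). ∠SGW = 144.6° gives GW at -170° from the x-axis; with |GW| = 8.0, W = (-12.2, -27.0). ∠GWL = 73.9° gives WL at 84.4° from the x-axis; with |WL| = 16.1, L = (-10.6, -10.9). ∠WLP = 122.8° gives LP at 27.2° from the x-axis; with |LP| = 12.2, P = (0.251, -5.35). Then |SP| = |P − S| = 11.0.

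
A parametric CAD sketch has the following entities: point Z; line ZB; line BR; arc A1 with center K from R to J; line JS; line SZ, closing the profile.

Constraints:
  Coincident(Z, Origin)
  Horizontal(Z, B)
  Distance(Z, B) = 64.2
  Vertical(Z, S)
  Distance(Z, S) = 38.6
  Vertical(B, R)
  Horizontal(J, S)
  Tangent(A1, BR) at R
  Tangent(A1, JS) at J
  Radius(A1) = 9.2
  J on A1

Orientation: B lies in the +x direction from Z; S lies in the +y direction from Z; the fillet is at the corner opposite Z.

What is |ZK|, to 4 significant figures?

62.36

Z and S share the same x with |ZS| = 38.6 and S on the +y side, so S = (0.000, 38.60). The virtual corner opposite Z is at (64.20, 38.60). Since A1 is tangent to BR there, KR ⟂ BR and the tangent condition forces KJ to be normal to JS, with radius 9.2, so the center K sits 9.2 in from both sides at K = (55.00, 29.40). Then |ZK| = |K − Z| = 62.36.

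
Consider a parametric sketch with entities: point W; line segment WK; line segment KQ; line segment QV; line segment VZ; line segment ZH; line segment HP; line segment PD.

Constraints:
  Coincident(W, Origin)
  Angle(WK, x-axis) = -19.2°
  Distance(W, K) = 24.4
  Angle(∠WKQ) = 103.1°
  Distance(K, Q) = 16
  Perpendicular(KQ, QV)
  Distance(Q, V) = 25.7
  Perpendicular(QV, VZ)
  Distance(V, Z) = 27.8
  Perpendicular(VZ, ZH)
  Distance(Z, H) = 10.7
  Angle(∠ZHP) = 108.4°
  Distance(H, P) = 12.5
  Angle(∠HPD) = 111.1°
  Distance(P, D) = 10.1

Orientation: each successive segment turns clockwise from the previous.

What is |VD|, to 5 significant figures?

11.725

W is at the origin; WK runs at -19.2° with length 24.4, so K = (23.043, -8.0243). ∠WKQ = 103.1° gives KQ at -96.100° from the x-axis; with |KQ| = 16.0, Q = (21.343, -23.934). KQ is perpendicular to QV, so QV runs at 173.90°; with |QV| = 25.7, V = (-4.2119, -21.203). QV is perpendicular to VZ, so VZ runs at 83.900°; with |VZ| = 27.8, Z = (-1.2578, 6.4398). VZ ⟂ ZH, so ZH runs at -6.1000°; with |ZH| = 10.7, H = (9.3816, 5.3028). ∠ZHP = 108.4° gives HP at -77.700° from the x-axis; with |HP| = 12.5, P = (12.045, -6.9103). ∠HPD = 111.1° gives PD at -146.60° from the x-axis; with |PD| = 10.1, D = (3.6125, -12.470). Then |VD| = |D − V| = 11.725.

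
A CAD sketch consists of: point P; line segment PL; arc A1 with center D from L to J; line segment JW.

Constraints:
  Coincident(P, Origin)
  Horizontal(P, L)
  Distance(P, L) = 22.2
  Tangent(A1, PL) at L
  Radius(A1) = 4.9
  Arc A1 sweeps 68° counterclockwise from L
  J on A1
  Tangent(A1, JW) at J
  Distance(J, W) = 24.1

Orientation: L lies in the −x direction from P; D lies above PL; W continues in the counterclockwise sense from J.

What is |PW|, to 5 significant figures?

26.835

P is at the origin; PL is horizontal with |PL| = 22.2 and L on the −x side, so L = (-22.200, 0.0000). Tangency of A1 to PL means the radius DL is perpendicular to PL, so D = L + (0, 4.9) = (-22.200, 4.9000). On A1, L sits at bearing -90° from D; a 68° counterclockwise sweep puts J at bearing -22°, so J = D + 4.9·(cos -22°, sin -22°) = (-17.657, 3.0644). The tangent condition forces DJ to be normal to JW, so JW runs along (−sin -22°, cos -22°); with |JW| = 24.1, W = (-8.6288, 25.410). Then |PW| = |W − P| = 26.835.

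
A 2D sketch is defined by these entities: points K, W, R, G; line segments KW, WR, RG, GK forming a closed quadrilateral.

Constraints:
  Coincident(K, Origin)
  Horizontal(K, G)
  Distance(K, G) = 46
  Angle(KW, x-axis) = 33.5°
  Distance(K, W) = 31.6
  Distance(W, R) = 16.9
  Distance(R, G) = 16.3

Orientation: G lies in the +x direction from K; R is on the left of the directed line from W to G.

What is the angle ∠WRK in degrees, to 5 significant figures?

25.091°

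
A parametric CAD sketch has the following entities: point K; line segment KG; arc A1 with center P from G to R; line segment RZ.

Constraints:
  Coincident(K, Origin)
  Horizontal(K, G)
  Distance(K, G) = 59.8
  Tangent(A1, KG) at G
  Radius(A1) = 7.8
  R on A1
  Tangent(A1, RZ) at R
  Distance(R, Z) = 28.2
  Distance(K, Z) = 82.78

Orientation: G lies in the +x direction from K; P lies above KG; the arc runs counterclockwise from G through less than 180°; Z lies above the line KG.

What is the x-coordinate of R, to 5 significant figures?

67.172

Checks: |PG| = 7.800 ✓; |PR| = 7.800 ✓; ∠(PR, RZ) = 90.00° ✓; |RZ| = 28.20 ✓; |KZ| = 82.78 ✓.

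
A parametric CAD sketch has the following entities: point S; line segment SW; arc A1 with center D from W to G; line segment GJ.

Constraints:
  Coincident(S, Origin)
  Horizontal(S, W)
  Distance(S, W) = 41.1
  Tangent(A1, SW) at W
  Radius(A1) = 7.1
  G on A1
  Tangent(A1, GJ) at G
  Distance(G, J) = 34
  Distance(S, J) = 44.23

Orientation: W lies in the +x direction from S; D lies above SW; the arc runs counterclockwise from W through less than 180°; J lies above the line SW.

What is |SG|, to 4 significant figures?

47.89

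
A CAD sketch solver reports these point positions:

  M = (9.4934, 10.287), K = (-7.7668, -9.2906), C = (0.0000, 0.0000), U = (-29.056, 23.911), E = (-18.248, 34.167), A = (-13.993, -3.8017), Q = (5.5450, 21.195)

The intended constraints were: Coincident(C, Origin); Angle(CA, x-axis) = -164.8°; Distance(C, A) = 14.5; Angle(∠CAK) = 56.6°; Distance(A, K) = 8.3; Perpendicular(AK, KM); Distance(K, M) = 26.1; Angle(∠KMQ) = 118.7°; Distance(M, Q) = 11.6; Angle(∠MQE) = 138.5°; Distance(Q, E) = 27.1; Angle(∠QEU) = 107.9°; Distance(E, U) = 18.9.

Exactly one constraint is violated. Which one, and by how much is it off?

Distance(E, U) = 18.9 — off by 4.00.

C = (0.00, 0.00) ✓; CA at -164.8° ✓; |CA| = 14.50 ✓; ∠CAK = 56.60° ✓; |AK| = 8.300 ✓; ∠(AK, KM) = 90.00° ✓; |KM| = 26.10 ✓; ∠KMQ = 118.7° ✓; |MQ| = 11.60 ✓; ∠MQE = 138.5° ✓; |QE| = 27.10 ✓; ∠QEU = 107.9° ✓; |EU| = 14.90 ✗.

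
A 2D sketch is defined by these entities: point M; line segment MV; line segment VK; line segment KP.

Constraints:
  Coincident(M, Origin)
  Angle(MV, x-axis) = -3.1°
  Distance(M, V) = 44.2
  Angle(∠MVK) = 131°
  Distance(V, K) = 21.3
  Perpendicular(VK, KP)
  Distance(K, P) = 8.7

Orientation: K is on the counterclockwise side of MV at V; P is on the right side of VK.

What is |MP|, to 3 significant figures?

65.6

M is at the origin; MV runs at -3.1° with length 44.2, so V = 44.2·(cos -3.1°, sin -3.1°) = (44.1, -2.39). ∠MVK = 131.0°, so VK runs at -3.1° + (180° − 131.0°) = 45.9° from the x-axis; with |VK| = 21.3, K = V + 21.3·(cos 45.9°, sin 45.9°) = (59.0, 12.9). VK is perpendicular to KP; with |KP| = 8.7 on the right of VK, P = K + 8.7·(0.718, -0.696) = (65.2, 6.85). Then |MP| = |P − M| = 65.6.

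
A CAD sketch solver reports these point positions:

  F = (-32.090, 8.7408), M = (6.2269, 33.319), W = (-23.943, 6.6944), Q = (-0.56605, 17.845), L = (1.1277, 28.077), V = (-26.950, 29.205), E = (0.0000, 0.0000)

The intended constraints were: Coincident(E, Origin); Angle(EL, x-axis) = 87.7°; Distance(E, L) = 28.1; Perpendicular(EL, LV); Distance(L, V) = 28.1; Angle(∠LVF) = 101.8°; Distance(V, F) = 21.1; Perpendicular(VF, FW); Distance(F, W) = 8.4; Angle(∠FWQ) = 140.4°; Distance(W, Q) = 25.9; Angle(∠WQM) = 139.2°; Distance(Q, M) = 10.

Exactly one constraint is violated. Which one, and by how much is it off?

Distance(Q, M) = 10 — off by 6.90.

E = (0.00, 0.00) ✓; EL at 87.70° ✓; |EL| = 28.10 ✓; ∠(EL, LV) = 90.00° ✓; |LV| = 28.10 ✓; ∠LVF = 101.8° ✓; |VF| = 21.10 ✓; ∠(VF, FW) = 90.00° ✓; |FW| = 8.400 ✓; ∠FWQ = 140.4° ✓; |WQ| = 25.90 ✓; ∠WQM = 139.2° ✓; |QM| = 16.90 ✗.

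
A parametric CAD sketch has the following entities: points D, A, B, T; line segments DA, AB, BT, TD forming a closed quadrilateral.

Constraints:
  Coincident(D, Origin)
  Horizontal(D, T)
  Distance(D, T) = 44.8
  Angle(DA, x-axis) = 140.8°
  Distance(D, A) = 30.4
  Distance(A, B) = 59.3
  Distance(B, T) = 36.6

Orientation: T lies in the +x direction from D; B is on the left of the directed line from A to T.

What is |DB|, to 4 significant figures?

48.44

Checks: |AB| = 59.30 ✓; |BT| = 36.60 ✓.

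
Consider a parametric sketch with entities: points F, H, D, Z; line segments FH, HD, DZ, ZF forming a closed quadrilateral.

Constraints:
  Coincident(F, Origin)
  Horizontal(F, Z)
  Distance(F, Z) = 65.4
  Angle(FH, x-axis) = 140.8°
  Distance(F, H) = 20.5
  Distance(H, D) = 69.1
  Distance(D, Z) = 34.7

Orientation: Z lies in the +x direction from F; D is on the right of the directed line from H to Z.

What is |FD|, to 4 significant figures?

48.74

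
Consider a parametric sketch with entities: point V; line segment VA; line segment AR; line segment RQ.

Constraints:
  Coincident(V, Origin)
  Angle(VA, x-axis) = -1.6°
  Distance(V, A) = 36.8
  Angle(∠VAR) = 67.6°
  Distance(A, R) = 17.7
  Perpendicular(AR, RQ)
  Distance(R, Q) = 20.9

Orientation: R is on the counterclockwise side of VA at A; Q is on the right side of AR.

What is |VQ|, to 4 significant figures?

55.05

V is at the origin; VA runs at -1.6° with length 36.8, so A = 36.8·(cos -1.6°, sin -1.6°) = (36.79, -1.028). ∠VAR = 67.6°, so AR runs at -1.6° + (180° − 67.6°) = 110.8° from the x-axis; with |AR| = 17.7, R = A + 17.7·(cos 110.8°, sin 110.8°) = (30.50, 15.52). AR is perpendicular to RQ; with |RQ| = 20.9 on the right of AR, Q = R + 20.9·(0.9348, 0.3551) = (50.04, 22.94). Then |VQ| = |Q − V| = 55.05.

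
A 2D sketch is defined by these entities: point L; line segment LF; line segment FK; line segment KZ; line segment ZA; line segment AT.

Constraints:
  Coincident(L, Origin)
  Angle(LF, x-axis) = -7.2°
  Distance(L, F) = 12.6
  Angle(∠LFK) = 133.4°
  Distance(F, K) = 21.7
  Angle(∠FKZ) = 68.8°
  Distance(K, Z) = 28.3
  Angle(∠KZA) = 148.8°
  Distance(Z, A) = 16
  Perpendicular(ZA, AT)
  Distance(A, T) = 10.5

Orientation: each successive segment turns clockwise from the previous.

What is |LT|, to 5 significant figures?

18.702

L is at the origin; LF runs at -7.2° with length 12.6, so F = (12.501, -1.5792). ∠LFK = 133.4° gives FK at -53.800° from the x-axis; with |FK| = 21.7, K = (25.317, -19.090). ∠FKZ = 68.8° gives KZ at -165.00° from the x-axis; with |KZ| = 28.3, Z = (-2.0189, -26.415). ∠KZA = 148.8° gives ZA at 163.80° from the x-axis; with |ZA| = 16.0, A = (-17.384, -21.951). ZA is perpendicular to AT, so AT runs at 73.800°; with |AT| = 10.5, T = (-14.454, -11.868). Then |LT| = |T − L| = 18.702.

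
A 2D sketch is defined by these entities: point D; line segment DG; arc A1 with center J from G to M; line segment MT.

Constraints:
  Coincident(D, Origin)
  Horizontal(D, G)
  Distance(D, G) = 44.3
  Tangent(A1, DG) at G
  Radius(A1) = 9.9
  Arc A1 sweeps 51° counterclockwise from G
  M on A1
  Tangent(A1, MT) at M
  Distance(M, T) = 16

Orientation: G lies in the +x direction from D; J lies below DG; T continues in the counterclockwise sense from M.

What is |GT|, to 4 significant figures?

23.98

On A1, G sits at bearing 90° from J; a 51° counterclockwise sweep puts M at bearing 141°, so M = J + 9.9·(cos 141°, sin 141°) = (36.61, -3.670). Since A1 is tangent to MT there, JM ⟂ MT, so MT runs along (−sin 141°, cos 141°); with |MT| = 16.0, T = (26.54, -16.10). Then |GT| = |T − G| = 23.98.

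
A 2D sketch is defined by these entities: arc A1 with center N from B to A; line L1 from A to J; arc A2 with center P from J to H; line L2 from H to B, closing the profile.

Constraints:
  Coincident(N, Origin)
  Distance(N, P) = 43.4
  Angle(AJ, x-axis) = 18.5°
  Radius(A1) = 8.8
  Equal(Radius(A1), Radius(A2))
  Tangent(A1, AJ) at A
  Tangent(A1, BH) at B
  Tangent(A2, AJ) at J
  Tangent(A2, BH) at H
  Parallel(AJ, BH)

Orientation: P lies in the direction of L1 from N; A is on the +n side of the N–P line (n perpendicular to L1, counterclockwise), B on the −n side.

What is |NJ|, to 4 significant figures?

44.28

The slot axis is L1's direction at 18.5°, so u = (cos 18.5°, sin 18.5°) = (0.9483, 0.3173) and n = (−sin 18.5°, cos 18.5°) = (-0.3173, 0.9483). N is at the origin and P lies 43.4 along u from N, so P = 43.4·u = (41.16, 13.77). Tangency of A1 to both parallel lines with radius 8.8 puts A and B at N ± 8.8·n: A = (-2.792, 8.345), B = (2.792, -8.345). Equal radii place J and H the same way about P: J = P + 8.8·n = (38.36, 22.12), H = P − 8.8·n = (43.95, 5.426). Then |NJ| = |J − N| = 44.28.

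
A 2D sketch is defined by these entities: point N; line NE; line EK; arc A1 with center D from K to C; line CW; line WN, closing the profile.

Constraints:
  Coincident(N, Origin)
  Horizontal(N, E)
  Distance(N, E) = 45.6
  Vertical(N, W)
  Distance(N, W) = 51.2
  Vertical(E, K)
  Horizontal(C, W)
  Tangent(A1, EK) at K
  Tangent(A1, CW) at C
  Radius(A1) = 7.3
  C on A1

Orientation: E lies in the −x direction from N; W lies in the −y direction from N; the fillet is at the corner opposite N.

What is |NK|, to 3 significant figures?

63.3

N is at the origin; N and E share the same y with |NE| = 45.6 and E on the −x side, so E = (-45.6, 0.00). N and W share the same x with |NW| = 51.2 and W on the −y side, so W = (0.00, -51.2). The virtual corner opposite N is at (-45.6, -51.2). Since A1 is tangent to EK there, DK ⟂ EK and since A1 is tangent to CW there, DC ⟂ CW, with radius 7.3, so the center D sits 7.3 in from both sides at D = (-38.3, -43.9). That places the tangent points at K = (-45.6, -43.9) on EK and C = (-38.3, -51.2) on CW. Then |NK| = |K − N| = 63.3.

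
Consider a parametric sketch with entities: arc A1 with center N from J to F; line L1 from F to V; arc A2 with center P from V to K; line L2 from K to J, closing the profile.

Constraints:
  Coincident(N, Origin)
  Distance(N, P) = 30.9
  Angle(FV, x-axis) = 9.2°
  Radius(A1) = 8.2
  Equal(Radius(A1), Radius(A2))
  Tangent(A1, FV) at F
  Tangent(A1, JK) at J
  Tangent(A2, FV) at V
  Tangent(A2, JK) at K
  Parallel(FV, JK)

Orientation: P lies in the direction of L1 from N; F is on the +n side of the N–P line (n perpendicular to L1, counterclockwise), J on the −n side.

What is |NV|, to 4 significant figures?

31.97

The slot axis is L1's direction at 9.2°, so u = (cos 9.2°, sin 9.2°) = (0.9871, 0.1599) and n = (−sin 9.2°, cos 9.2°) = (-0.1599, 0.9871). N is at the origin and P lies 30.9 along u from N, so P = 30.9·u = (30.50, 4.940). Tangency of A1 to both parallel lines with radius 8.2 puts F and J at N ± 8.2·n: F = (-1.311, 8.095), J = (1.311, -8.095). Equal radii place V and K the same way about P: V = P + 8.2·n = (29.19, 13.03), K = P − 8.2·n = (31.81, -3.154). Then |NV| = |V − N| = 31.97.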